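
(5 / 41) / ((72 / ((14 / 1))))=35 / 1476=0.02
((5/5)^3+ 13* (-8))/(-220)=103/220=0.47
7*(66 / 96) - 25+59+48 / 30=3233 / 80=40.41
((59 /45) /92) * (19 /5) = 0.05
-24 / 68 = -6 / 17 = -0.35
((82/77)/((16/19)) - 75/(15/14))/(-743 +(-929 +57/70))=211705/5147252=0.04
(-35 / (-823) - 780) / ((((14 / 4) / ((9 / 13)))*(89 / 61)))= -704811690 / 6665477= -105.74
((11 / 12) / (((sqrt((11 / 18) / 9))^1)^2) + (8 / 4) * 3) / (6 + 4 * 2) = 39 / 28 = 1.39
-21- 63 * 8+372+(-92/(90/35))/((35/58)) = -9553/45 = -212.29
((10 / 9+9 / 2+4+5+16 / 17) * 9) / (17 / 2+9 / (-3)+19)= 5.71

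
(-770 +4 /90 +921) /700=971 /4500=0.22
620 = 620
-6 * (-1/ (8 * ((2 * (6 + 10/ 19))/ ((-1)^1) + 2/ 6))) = -171/ 2900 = -0.06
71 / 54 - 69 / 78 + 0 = 151 / 351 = 0.43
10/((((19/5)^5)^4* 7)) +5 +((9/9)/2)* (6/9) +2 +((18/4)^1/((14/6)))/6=3452907561887642172874932349/451079681490551498320267212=7.65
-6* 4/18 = -1.33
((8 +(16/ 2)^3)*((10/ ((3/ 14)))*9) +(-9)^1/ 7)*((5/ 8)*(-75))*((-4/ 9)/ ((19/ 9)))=573296625/ 266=2155250.47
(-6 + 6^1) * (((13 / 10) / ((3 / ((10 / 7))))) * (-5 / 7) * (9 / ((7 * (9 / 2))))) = 0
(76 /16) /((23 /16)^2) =1216 /529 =2.30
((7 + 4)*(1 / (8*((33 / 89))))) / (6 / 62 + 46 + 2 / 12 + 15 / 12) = 0.08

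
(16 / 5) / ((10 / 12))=3.84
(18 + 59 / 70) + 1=1389 / 70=19.84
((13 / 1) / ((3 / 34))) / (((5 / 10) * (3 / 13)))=11492 / 9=1276.89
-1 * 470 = -470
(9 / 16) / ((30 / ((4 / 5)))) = 3 / 200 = 0.02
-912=-912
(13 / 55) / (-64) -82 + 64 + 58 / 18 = -468277 / 31680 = -14.78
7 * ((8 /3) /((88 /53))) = 11.24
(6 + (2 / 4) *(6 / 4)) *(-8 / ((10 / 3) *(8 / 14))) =-567 / 20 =-28.35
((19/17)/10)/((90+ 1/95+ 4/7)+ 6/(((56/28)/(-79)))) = -2527/3310512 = -0.00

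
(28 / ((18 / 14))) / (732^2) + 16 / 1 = 19289713 / 1205604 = 16.00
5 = 5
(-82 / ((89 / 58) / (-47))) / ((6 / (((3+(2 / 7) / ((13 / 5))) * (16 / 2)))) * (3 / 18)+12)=506076448 / 2426051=208.60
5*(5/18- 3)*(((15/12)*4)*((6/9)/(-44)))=1225/1188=1.03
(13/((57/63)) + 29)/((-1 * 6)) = -412/57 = -7.23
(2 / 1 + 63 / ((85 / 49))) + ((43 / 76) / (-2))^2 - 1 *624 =-1150029267 / 1963840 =-585.60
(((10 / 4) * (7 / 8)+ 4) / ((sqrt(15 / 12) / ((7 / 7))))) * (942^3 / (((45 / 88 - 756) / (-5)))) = 101143523448 * sqrt(5) / 7387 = 30616460.53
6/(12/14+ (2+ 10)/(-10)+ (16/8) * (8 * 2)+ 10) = 35/243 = 0.14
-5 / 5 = -1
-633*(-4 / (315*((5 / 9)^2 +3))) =5697 / 2345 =2.43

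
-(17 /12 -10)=103 /12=8.58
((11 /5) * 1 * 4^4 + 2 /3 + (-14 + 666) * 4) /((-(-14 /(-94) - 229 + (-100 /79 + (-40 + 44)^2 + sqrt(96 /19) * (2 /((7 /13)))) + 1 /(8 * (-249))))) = 631604002084641051648 * sqrt(114) /11657121267416579307695 + 34589565659241092594192 /2331424253483315861539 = 15.41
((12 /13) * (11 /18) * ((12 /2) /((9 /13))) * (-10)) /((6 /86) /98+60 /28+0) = -1854160 /81297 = -22.81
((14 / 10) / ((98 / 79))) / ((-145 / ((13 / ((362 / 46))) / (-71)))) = 23621 / 130437650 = 0.00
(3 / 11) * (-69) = -207 / 11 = -18.82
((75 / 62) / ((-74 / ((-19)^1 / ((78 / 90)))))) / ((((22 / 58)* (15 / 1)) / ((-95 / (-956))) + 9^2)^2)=721052375 / 38458716556156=0.00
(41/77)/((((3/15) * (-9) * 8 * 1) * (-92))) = 205/510048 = 0.00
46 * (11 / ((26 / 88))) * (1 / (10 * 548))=0.31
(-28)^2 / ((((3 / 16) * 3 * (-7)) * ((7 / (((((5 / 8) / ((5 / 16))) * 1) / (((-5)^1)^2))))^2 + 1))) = -7168 / 275661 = -0.03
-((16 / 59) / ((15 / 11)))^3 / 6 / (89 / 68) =-185360384 / 185072151375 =-0.00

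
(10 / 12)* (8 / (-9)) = -20 / 27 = -0.74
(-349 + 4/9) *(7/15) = -21959/135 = -162.66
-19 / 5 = -3.80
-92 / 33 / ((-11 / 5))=460 / 363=1.27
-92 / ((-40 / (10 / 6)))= 23 / 6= 3.83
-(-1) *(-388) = -388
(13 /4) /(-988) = -1 /304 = -0.00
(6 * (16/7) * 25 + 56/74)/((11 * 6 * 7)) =44498/59829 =0.74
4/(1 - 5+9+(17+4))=2/13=0.15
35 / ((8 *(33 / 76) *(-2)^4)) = 0.63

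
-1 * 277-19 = -296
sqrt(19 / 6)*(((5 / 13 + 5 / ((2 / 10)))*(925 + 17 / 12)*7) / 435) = 856009*sqrt(114) / 13572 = 673.42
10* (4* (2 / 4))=20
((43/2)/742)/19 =0.00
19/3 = 6.33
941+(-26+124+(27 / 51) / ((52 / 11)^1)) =918575 / 884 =1039.11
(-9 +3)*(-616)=3696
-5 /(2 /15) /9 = -25 /6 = -4.17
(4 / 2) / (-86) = -1 / 43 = -0.02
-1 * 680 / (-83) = 680 / 83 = 8.19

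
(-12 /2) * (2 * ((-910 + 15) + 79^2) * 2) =-128304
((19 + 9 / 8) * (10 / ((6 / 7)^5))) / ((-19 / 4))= -91.57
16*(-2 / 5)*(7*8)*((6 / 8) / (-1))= 1344 / 5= 268.80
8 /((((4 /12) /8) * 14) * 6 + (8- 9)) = 16 /5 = 3.20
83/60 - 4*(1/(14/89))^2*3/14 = -684421/20580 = -33.26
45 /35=9 /7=1.29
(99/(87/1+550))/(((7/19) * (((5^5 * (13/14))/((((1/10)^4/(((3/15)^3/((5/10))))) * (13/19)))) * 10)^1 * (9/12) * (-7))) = -33/2786875000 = -0.00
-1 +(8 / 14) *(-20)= -87 / 7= -12.43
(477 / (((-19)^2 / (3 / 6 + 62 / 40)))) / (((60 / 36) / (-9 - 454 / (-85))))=-5.95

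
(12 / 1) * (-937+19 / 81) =-303512 / 27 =-11241.19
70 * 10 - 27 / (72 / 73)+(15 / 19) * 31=105959 / 152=697.10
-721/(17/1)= -42.41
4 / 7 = 0.57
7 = 7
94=94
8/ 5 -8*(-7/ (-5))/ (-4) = 22/ 5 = 4.40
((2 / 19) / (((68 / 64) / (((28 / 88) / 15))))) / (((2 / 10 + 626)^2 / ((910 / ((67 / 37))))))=18855200 / 7000956837633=0.00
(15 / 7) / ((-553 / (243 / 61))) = -3645 / 236131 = -0.02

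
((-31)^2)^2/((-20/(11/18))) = -10158731/360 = -28218.70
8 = 8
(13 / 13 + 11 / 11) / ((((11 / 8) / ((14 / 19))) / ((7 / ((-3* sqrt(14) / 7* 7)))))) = -112* sqrt(14) / 627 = -0.67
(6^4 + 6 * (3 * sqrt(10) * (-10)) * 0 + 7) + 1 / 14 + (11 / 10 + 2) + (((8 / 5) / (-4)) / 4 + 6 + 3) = 18411 / 14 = 1315.07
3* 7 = 21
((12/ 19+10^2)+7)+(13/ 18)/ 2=73867/ 684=107.99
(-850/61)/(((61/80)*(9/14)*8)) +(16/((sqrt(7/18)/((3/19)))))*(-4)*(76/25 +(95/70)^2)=-181296*sqrt(14)/8575-119000/33489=-82.66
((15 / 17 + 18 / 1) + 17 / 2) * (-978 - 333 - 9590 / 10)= -1056685 / 17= -62157.94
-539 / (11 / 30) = -1470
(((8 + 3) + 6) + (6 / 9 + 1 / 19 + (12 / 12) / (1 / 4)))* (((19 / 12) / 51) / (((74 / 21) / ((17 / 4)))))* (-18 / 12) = -1.22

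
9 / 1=9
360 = 360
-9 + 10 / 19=-161 / 19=-8.47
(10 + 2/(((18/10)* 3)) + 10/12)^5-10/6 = 81053686603085/459165024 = 176524.09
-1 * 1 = -1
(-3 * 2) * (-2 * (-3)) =-36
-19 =-19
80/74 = 40/37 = 1.08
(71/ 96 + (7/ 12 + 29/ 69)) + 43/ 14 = 24805/ 5152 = 4.81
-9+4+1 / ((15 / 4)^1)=-71 / 15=-4.73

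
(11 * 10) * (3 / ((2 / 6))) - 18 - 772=200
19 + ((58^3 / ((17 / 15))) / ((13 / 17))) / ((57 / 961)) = 937517853 / 247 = 3795618.84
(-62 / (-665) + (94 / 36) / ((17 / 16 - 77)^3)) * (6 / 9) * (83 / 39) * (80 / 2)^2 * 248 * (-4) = -2109429356130082816 / 10047750382215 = -209940.46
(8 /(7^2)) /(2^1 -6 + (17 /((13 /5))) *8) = 26 /7693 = 0.00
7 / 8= 0.88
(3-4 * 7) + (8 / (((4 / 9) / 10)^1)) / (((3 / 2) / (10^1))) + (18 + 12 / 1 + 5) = 1210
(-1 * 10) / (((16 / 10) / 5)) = -125 / 4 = -31.25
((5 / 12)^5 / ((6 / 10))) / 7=15625 / 5225472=0.00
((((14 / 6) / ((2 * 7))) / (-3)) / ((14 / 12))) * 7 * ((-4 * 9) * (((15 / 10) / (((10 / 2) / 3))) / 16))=27 / 40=0.68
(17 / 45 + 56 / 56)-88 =-3898 / 45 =-86.62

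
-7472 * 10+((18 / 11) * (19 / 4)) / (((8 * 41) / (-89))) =-539194739 / 7216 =-74722.11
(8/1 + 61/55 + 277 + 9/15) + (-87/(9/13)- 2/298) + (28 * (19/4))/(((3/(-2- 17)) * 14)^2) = 188.25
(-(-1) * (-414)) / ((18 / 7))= -161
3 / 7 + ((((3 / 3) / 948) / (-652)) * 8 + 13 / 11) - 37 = -210539027 / 5949174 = -35.39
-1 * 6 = -6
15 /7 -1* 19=-118 /7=-16.86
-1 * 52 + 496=444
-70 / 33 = -2.12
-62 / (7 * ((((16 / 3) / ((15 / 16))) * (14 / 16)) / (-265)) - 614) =369675 / 3661759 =0.10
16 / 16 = 1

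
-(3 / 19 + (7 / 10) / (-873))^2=-678967249 / 27512856900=-0.02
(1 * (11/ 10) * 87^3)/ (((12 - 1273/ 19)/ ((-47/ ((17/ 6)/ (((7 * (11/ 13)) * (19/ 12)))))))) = 45279324783/ 22100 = 2048838.23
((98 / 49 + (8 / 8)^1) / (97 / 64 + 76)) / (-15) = -64 / 24805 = -0.00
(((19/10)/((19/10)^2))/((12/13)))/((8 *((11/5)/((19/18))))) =325/9504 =0.03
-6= -6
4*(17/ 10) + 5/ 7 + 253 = 9118/ 35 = 260.51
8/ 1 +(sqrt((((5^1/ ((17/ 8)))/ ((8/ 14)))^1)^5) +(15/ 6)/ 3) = 53/ 6 +4900*sqrt(1190)/ 4913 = 43.24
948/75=316/25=12.64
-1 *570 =-570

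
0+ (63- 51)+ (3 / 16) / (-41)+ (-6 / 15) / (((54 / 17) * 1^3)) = 1051163 / 88560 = 11.87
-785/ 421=-1.86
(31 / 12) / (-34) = -31 / 408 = -0.08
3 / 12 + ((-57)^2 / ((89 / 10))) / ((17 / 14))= 1820953 / 6052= 300.88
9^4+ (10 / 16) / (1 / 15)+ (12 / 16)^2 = 105135 / 16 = 6570.94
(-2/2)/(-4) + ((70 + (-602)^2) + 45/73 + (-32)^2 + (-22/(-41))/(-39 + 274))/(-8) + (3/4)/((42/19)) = -894828393041/19693940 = -45436.74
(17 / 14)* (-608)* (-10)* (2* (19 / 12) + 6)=1421200 / 21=67676.19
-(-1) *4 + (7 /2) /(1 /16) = 60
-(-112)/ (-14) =-8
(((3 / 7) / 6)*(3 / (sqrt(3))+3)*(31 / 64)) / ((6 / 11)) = 341*sqrt(3) / 5376+341 / 1792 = 0.30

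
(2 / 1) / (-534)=-0.00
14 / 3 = 4.67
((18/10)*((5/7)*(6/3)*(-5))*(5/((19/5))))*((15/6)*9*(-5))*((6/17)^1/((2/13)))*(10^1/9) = 10968750/2261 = 4851.28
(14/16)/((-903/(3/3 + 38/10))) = -0.00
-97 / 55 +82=4413 / 55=80.24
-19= -19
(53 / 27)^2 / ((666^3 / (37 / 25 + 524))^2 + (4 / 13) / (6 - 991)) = 689733329161045 / 56570496973742158229630844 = 0.00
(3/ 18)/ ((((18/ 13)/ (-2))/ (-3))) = 13/ 18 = 0.72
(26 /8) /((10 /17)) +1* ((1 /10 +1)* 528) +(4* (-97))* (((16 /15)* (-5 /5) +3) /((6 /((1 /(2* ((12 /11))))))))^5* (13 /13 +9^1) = 688882603621220897 /1175462461440000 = 586.05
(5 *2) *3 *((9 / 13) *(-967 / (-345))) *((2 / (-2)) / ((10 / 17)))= -147951 / 1495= -98.96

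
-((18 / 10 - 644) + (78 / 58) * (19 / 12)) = 371241 / 580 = 640.07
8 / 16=0.50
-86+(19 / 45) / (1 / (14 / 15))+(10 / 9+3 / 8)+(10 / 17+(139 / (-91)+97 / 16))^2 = -23932761214261 / 413546515200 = -57.87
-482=-482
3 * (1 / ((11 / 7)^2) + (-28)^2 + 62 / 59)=2356.37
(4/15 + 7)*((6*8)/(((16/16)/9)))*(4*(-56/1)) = -3515904/5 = -703180.80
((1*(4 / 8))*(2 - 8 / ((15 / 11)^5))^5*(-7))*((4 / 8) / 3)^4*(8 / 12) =-283689802062848253908427914 / 61360338954522907733917236328125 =-0.00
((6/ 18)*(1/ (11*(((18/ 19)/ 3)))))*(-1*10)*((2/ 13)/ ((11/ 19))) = -3610/ 14157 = -0.25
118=118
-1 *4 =-4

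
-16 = -16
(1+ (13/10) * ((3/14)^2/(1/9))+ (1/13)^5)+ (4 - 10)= -3247697911/727734280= -4.46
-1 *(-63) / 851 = 63 / 851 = 0.07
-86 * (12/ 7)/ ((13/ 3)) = -3096/ 91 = -34.02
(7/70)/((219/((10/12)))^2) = 5/3453192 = 0.00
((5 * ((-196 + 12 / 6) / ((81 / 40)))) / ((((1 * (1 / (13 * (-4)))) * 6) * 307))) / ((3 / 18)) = 2017600 / 24867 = 81.14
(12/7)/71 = 12/497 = 0.02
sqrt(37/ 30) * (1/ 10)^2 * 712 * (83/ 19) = 7387 * sqrt(1110)/ 7125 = 34.54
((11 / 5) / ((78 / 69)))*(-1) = -253 / 130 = -1.95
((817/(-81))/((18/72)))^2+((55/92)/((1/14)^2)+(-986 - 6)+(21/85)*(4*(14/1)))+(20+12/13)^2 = 2611146757667/2167721595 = 1204.56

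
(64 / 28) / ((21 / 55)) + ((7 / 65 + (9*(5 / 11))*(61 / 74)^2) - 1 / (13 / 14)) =4487590579 / 575554980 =7.80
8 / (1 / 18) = 144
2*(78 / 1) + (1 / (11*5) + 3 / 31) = 266176 / 1705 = 156.11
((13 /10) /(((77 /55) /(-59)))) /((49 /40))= -15340 /343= -44.72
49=49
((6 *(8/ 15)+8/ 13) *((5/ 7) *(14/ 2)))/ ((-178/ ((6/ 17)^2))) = -4464/ 334373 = -0.01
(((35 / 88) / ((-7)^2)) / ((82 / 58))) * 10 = 725 / 12628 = 0.06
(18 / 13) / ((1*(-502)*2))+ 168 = 1096359 / 6526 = 168.00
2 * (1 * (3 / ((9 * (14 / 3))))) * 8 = 8 / 7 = 1.14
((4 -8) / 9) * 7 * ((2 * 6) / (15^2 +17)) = -56 / 363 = -0.15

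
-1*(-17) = 17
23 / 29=0.79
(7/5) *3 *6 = 126/5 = 25.20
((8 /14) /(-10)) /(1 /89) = -178 /35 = -5.09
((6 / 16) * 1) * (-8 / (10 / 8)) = -12 / 5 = -2.40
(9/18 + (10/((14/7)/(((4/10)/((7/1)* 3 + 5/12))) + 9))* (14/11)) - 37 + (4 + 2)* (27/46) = -32.87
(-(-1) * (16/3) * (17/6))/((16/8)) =7.56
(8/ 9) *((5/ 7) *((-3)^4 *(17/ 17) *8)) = 2880/ 7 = 411.43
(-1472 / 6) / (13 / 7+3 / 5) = -12880 / 129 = -99.84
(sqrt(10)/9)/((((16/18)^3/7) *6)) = 0.58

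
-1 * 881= -881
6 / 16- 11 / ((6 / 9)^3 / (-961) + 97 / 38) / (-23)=260409063 / 463046120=0.56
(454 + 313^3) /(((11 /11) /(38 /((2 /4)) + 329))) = 12419224155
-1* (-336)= 336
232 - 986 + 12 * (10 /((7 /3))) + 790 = 612 /7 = 87.43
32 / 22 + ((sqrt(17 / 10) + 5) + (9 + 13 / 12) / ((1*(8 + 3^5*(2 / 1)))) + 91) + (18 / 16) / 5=sqrt(170) / 10 + 15927047 / 163020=99.00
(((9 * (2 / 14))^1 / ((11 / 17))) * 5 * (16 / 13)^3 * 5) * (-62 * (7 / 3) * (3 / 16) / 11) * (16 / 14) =-485683200 / 1860859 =-261.00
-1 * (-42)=42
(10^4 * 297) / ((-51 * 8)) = -123750 / 17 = -7279.41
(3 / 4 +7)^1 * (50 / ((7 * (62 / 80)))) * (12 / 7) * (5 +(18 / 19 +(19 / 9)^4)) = 6434984000 / 2036097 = 3160.45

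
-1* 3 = -3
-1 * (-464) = 464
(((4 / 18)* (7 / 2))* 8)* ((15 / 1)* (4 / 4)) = 93.33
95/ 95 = 1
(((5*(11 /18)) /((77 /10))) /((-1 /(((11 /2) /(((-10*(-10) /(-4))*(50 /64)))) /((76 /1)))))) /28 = 11 /209475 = 0.00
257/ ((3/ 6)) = 514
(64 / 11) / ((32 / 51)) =9.27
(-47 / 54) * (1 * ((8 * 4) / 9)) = -752 / 243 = -3.09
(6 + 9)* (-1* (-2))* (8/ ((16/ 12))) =180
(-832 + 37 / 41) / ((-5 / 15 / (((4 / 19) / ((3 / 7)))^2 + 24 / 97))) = 5248367800 / 4307091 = 1218.54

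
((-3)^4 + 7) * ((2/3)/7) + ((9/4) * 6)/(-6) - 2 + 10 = 1187/84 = 14.13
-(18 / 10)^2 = -3.24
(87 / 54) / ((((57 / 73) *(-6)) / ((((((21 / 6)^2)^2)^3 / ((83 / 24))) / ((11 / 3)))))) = -29302005004517 / 319739904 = -91643.25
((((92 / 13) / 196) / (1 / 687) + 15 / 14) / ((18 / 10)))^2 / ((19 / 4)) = 335439225 / 7709611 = 43.51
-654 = -654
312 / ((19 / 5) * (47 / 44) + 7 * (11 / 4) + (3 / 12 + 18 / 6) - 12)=21.43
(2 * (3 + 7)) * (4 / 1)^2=320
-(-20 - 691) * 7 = 4977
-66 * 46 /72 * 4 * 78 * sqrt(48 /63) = -52624 * sqrt(21) /21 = -11483.50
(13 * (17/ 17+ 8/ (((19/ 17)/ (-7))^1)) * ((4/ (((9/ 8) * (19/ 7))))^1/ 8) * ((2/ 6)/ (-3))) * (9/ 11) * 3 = 113204/ 3971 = 28.51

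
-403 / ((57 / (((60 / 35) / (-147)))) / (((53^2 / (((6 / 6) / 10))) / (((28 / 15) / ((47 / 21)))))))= 2660263450 / 957999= 2776.90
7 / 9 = 0.78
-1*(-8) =8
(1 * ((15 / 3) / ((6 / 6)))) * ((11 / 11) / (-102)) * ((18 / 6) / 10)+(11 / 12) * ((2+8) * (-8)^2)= 119677 / 204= 586.65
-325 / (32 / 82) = -13325 / 16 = -832.81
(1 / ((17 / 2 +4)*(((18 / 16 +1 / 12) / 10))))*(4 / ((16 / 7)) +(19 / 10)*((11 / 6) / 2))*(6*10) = 20112 / 145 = 138.70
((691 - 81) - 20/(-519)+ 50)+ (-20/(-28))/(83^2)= 16519273475/25027737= 660.04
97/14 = 6.93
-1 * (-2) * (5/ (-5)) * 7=-14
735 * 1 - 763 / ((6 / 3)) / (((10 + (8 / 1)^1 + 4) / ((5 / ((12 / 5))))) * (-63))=3495445 / 4752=735.57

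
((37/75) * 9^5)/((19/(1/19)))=728271/9025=80.69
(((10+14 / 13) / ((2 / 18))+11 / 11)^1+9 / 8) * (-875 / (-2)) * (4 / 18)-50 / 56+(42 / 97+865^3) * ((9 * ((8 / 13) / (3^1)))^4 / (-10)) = -5248797851267180809 / 6981450840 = -751820498.57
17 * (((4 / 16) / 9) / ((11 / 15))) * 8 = 170 / 33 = 5.15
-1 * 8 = -8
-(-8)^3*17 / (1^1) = 8704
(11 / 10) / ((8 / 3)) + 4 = 353 / 80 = 4.41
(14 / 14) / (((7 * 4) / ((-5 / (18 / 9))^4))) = 625 / 448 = 1.40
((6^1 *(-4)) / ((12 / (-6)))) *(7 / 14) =6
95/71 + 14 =1089/71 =15.34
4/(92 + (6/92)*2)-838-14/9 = -16010336/19071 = -839.51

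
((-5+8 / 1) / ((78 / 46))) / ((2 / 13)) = 23 / 2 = 11.50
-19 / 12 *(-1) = 19 / 12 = 1.58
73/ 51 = 1.43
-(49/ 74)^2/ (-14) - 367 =-366.97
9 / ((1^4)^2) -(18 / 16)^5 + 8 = 498007 / 32768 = 15.20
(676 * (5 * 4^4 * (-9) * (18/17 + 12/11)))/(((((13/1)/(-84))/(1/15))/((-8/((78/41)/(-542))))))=3073607663616/187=16436404618.27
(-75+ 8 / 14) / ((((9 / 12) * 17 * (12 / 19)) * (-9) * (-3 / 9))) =-3.08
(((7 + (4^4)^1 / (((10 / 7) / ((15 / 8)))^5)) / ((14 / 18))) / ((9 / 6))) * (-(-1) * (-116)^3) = -42988466013 / 32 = -1343389562.91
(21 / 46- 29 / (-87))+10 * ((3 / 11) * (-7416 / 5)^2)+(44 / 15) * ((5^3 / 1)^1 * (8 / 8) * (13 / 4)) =15182204371 / 2530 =6000871.29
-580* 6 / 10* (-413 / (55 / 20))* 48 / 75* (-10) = -18396672 / 55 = -334484.95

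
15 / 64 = 0.23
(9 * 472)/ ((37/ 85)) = 361080/ 37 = 9758.92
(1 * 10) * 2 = 20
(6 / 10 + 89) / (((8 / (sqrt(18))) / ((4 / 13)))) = 672 * sqrt(2) / 65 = 14.62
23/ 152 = 0.15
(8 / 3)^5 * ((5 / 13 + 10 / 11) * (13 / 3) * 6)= 12124160 / 2673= 4535.79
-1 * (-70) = 70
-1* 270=-270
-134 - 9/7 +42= -653/7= -93.29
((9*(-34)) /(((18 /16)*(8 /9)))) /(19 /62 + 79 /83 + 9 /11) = -147.37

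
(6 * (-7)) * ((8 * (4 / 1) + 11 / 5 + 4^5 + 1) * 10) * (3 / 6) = -222432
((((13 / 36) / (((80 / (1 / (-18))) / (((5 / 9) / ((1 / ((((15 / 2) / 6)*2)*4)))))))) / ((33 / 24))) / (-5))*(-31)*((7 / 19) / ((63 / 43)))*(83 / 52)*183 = -6748979 / 14626656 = -0.46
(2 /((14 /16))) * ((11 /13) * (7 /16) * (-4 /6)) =-22 /39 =-0.56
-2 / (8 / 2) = -1 / 2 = -0.50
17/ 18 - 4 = -55/ 18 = -3.06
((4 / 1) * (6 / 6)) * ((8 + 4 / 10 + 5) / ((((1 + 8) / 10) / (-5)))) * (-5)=13400 / 9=1488.89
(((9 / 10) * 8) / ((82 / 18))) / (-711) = -0.00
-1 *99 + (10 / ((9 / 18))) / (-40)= -199 / 2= -99.50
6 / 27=2 / 9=0.22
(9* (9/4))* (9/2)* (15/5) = 2187/8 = 273.38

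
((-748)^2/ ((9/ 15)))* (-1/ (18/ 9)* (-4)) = 5595040/ 3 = 1865013.33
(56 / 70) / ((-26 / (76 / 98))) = -76 / 3185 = -0.02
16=16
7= 7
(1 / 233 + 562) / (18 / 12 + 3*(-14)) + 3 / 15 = -430199 / 31455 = -13.68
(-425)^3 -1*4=-76765629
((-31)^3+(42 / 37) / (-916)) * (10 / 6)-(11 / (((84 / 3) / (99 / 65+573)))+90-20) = -1155347197973 / 23131290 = -49947.37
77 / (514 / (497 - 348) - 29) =-11473 / 3807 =-3.01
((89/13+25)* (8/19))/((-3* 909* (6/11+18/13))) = -44/17271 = -0.00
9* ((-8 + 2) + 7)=9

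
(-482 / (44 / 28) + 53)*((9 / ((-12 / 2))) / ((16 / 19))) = 159087 / 352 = 451.95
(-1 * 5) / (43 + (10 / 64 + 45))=-160 / 2821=-0.06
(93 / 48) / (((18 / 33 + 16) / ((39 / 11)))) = 93 / 224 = 0.42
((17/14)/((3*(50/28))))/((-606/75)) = -17/606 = -0.03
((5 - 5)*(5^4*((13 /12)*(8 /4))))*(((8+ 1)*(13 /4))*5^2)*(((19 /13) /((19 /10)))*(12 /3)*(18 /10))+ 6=6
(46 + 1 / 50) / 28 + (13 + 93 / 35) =24221 / 1400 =17.30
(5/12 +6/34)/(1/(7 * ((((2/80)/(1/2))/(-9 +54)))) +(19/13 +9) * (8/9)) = 33033/7678288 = 0.00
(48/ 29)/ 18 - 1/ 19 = 65/ 1653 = 0.04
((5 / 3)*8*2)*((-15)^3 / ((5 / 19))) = -342000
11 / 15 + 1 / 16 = 191 / 240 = 0.80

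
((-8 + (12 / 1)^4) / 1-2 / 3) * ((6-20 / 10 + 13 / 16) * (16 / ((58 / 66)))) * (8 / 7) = 60192176 / 29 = 2075592.28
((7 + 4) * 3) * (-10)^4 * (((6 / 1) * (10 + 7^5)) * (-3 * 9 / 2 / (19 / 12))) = -5394220920000 / 19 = -283906364210.53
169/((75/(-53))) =-8957/75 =-119.43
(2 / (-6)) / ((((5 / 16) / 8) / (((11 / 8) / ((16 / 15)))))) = -11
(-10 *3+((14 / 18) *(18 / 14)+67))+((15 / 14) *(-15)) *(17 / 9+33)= -3659 / 7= -522.71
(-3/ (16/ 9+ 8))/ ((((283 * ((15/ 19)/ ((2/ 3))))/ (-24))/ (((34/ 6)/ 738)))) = 323/ 1914495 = 0.00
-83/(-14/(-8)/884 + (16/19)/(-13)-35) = 5576272/2355659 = 2.37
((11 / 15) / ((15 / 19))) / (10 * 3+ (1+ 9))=209 / 9000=0.02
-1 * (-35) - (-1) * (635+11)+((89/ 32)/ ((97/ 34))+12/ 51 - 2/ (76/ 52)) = 341303243/ 501296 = 680.84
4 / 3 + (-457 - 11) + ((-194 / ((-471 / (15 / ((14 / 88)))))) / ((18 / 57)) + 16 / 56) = -343.40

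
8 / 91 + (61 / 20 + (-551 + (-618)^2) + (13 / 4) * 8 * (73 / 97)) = 67331597747 / 176540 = 381395.70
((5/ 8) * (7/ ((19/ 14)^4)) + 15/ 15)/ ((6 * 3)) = 298391/ 2345778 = 0.13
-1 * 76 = -76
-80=-80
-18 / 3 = -6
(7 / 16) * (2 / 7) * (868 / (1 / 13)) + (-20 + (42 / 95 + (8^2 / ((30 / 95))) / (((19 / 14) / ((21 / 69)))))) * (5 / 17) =63211063 / 44574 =1418.12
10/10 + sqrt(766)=1 + sqrt(766)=28.68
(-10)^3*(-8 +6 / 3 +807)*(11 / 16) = -550687.50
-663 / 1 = -663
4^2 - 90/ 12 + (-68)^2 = 9265/ 2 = 4632.50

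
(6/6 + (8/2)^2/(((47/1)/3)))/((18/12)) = 190/141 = 1.35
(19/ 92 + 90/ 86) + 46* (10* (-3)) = -5454323/ 3956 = -1378.75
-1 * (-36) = 36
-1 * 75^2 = -5625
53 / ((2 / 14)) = 371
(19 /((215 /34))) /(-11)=-646 /2365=-0.27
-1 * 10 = -10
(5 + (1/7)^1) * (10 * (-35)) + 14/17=-30586/17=-1799.18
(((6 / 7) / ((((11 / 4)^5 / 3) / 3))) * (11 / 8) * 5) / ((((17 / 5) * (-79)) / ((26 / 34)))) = -2246400 / 2339880697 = -0.00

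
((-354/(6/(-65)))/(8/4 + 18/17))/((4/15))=75225/16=4701.56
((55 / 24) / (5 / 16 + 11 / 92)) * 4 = 10120 / 477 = 21.22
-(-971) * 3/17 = 2913/17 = 171.35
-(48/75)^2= -256/625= -0.41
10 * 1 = 10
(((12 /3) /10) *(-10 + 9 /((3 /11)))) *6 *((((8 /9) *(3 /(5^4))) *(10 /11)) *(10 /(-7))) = -2944 /9625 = -0.31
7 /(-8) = -0.88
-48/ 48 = -1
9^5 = 59049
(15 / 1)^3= 3375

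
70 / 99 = 0.71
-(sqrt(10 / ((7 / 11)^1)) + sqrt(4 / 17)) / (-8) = sqrt(17) / 68 + sqrt(770) / 56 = 0.56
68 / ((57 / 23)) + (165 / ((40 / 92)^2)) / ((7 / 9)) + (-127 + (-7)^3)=5423801 / 7980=679.67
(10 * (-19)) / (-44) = 95 / 22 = 4.32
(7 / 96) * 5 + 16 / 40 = 367 / 480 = 0.76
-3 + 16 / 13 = -23 / 13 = -1.77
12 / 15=4 / 5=0.80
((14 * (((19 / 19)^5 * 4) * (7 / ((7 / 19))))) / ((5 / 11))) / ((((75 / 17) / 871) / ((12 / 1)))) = 693204512 / 125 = 5545636.10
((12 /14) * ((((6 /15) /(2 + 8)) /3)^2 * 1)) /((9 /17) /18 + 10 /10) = 68 /459375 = 0.00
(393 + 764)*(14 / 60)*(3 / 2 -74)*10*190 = -111563725 / 3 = -37187908.33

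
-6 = -6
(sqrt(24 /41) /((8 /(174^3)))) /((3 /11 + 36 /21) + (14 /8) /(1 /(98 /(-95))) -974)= -517.36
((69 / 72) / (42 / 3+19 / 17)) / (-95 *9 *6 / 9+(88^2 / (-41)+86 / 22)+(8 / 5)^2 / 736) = -101396075 / 1207579817064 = -0.00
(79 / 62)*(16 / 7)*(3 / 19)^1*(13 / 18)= 4108 / 12369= 0.33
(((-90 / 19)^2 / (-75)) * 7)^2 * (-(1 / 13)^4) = -571536 / 3722098081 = -0.00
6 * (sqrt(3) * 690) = 4140 * sqrt(3) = 7170.69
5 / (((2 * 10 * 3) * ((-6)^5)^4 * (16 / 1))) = 0.00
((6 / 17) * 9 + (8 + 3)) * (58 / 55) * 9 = 125802 / 935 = 134.55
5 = 5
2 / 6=0.33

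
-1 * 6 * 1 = -6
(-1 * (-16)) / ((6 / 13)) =104 / 3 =34.67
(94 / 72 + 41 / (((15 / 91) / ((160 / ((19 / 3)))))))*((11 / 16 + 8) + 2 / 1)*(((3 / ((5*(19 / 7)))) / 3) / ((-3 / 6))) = -6018607 / 608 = -9899.02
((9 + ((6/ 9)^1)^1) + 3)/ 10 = 19/ 15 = 1.27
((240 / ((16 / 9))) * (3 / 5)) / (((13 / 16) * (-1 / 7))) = -9072 / 13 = -697.85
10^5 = 100000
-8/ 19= -0.42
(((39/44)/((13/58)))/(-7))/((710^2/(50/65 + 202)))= -57333/252302050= -0.00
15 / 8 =1.88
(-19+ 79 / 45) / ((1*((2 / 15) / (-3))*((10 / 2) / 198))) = 76824 / 5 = 15364.80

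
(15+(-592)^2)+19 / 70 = 24533549 / 70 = 350479.27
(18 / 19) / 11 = 18 / 209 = 0.09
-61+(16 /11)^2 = -7125 /121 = -58.88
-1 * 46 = -46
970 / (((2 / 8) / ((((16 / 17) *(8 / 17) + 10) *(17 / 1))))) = 11709840 / 17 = 688814.12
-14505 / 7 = -2072.14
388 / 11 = 35.27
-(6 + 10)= -16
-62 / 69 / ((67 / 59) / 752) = -595.03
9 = 9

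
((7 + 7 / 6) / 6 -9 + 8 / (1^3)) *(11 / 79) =143 / 2844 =0.05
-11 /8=-1.38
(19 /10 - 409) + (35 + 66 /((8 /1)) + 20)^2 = 287477 /80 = 3593.46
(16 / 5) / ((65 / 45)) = 144 / 65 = 2.22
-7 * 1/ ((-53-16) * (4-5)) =-7/ 69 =-0.10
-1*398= -398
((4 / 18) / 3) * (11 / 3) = 22 / 81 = 0.27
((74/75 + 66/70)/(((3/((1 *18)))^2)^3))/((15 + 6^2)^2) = 1750464/50575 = 34.61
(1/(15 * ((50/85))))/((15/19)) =323/2250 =0.14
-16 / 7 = -2.29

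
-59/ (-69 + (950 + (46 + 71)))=-59/ 998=-0.06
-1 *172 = -172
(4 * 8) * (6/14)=13.71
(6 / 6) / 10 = 1 / 10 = 0.10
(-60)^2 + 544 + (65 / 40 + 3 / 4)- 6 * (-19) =34083 / 8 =4260.38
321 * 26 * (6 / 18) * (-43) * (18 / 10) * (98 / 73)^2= -10339992936 / 26645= -388065.04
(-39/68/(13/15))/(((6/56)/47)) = -4935/17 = -290.29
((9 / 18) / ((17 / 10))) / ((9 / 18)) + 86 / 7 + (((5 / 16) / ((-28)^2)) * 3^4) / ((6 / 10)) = 2756819 / 213248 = 12.93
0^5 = 0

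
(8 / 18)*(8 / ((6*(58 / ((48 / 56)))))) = 16 / 1827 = 0.01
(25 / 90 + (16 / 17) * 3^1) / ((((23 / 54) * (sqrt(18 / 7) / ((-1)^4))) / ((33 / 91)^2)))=79497 * sqrt(14) / 498134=0.60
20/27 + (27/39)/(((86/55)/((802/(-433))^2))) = 6394337750/2829771477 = 2.26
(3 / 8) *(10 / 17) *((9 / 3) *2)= 45 / 34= 1.32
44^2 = 1936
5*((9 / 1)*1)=45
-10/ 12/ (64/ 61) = -305/ 384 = -0.79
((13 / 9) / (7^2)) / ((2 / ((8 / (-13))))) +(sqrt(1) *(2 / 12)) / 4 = 0.03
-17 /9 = -1.89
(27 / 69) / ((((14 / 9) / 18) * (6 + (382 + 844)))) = 729 / 198352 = 0.00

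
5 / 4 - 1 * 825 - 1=-3299 / 4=-824.75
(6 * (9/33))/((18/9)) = 0.82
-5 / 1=-5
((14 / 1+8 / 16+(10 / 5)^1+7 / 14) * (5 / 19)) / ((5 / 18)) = 306 / 19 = 16.11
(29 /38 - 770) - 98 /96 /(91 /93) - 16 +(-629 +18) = -1397.28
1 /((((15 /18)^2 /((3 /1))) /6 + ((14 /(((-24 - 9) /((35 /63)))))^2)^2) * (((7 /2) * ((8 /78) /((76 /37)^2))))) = 7010961466931136 /24854181549575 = 282.08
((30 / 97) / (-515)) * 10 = -60 / 9991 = -0.01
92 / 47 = 1.96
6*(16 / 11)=96 / 11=8.73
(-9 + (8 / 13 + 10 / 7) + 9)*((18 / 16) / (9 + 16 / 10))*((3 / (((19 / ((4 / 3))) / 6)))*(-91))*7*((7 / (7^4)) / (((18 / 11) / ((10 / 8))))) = -76725 / 197372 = -0.39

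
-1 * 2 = -2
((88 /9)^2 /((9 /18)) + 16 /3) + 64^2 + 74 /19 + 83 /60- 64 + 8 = 130563259 /30780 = 4241.82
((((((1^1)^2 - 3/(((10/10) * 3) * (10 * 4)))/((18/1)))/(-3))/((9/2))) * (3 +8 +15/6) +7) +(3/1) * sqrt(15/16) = 3 * sqrt(15)/4 +1667/240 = 9.85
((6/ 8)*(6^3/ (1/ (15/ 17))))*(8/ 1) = 19440/ 17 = 1143.53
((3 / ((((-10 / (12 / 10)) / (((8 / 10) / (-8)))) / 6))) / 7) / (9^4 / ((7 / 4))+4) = 27 / 3284000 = 0.00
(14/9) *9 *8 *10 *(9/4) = 2520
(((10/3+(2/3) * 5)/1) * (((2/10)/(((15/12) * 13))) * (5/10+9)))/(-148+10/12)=-304/57395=-0.01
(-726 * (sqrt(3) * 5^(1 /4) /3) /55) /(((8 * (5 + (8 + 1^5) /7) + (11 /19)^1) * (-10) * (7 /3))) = 19 * sqrt(3) * 5^(1 /4) /5125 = 0.01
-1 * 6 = -6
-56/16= -7/2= -3.50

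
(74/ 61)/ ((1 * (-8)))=-37/ 244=-0.15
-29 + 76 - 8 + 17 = 56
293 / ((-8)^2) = 293 / 64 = 4.58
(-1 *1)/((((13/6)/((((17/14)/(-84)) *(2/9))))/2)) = 17/5733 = 0.00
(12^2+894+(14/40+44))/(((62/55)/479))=114058043/248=459911.46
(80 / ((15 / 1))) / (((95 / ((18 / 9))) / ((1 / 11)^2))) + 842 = 29036402 / 34485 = 842.00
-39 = -39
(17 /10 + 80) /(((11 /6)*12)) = 817 /220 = 3.71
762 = 762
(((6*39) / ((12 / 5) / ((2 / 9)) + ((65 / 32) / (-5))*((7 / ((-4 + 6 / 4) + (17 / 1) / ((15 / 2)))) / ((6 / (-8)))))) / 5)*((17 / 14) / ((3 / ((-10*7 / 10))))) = 2652 / 109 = 24.33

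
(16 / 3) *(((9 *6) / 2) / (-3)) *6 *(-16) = 4608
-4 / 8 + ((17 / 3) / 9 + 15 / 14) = 227 / 189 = 1.20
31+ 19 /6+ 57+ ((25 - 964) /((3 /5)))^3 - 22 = -22998222335 /6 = -3833037055.83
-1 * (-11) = 11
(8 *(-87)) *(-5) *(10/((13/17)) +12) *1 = 1134480/13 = 87267.69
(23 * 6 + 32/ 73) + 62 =14632/ 73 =200.44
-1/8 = -0.12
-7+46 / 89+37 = 2716 / 89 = 30.52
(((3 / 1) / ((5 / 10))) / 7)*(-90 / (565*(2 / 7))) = -54 / 113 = -0.48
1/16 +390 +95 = 7761/16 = 485.06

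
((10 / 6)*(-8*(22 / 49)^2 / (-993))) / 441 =19360 / 3154287339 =0.00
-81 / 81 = -1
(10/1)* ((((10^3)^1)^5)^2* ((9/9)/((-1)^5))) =-10000000000000000000000000000000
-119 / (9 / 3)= -119 / 3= -39.67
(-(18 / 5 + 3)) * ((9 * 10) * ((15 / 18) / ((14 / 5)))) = -2475 / 14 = -176.79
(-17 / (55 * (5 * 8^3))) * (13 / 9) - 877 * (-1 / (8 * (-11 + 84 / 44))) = -15281069 / 1267200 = -12.06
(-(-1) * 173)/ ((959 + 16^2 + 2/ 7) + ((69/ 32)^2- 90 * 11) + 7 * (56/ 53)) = 65723392/ 90163131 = 0.73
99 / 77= 9 / 7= 1.29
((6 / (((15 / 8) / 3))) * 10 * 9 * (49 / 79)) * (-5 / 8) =-26460 / 79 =-334.94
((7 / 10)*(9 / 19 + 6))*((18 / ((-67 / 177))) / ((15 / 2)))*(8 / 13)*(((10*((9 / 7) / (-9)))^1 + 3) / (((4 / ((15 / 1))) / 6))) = -51727896 / 82745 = -625.15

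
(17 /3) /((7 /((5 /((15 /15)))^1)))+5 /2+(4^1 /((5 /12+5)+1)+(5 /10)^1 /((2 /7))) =8243 /924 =8.92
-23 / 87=-0.26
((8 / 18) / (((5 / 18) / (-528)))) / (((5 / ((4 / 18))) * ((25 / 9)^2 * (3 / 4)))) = -101376 / 15625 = -6.49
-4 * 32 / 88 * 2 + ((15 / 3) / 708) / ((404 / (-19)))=-9154069 / 3146352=-2.91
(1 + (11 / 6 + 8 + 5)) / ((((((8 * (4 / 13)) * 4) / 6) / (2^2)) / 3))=3705 / 32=115.78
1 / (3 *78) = 1 / 234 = 0.00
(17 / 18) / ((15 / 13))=221 / 270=0.82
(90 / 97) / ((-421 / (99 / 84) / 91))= -0.24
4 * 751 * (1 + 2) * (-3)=-27036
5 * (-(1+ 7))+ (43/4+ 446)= 1667/4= 416.75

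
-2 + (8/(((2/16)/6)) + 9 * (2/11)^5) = 382.00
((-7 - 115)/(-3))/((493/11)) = 1342/1479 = 0.91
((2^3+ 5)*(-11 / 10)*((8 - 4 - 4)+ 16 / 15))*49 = -56056 / 75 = -747.41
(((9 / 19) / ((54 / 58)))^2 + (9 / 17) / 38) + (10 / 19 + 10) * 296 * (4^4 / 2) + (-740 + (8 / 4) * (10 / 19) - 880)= 43877357893 / 110466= 397202.38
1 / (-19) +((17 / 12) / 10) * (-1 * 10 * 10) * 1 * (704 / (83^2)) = -589147 / 392673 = -1.50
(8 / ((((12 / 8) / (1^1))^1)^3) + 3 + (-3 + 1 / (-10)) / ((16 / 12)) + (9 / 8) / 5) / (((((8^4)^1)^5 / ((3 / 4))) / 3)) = 883 / 138350580552821637120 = 0.00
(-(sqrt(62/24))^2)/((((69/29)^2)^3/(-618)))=1899270863953/215836326162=8.80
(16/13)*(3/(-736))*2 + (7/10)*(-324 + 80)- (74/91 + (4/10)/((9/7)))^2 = -66366834353/385687575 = -172.07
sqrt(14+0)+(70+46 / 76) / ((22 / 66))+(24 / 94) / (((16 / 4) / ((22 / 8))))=sqrt(14)+757233 / 3572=215.73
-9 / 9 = -1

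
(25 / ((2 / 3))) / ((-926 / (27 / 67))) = -2025 / 124084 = -0.02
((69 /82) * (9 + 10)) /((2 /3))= 3933 /164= 23.98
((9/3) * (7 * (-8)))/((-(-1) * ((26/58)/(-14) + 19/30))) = -279.39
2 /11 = 0.18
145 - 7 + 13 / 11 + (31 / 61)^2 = 5707422 / 40931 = 139.44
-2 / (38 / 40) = -40 / 19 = -2.11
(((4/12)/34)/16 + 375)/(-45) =-612001/73440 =-8.33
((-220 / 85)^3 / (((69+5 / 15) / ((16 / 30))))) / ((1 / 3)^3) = -1149984 / 319345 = -3.60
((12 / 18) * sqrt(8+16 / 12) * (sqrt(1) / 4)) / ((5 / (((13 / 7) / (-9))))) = -13 * sqrt(21) / 2835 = -0.02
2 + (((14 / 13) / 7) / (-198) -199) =-253540 / 1287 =-197.00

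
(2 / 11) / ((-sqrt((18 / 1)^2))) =-1 / 99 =-0.01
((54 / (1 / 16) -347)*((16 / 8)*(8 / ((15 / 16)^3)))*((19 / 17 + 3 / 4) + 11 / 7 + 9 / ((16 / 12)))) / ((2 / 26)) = 21362671616 / 16065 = 1329764.81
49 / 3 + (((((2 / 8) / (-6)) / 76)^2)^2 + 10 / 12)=190013873061889 / 11068769304576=17.17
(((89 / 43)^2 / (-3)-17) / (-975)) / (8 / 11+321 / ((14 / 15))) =3148376 / 57411533205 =0.00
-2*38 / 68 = -19 / 17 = -1.12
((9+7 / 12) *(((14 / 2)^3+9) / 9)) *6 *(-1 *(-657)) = 1477520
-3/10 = -0.30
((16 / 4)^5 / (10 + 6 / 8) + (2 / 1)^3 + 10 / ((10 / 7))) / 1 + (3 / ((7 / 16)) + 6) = 37057 / 301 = 123.11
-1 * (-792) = 792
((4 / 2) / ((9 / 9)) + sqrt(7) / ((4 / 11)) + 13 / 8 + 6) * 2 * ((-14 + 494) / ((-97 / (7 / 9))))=-21560 / 291 - 6160 * sqrt(7) / 291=-130.10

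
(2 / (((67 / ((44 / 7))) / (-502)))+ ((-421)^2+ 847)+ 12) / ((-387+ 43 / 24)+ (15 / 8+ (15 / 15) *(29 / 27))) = -2254087548 / 4840549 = -465.67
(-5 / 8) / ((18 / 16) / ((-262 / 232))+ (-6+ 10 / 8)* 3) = 655 / 15978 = 0.04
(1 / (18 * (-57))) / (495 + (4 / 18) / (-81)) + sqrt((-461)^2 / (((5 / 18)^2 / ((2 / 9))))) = -27 / 13712414 + 2766 * sqrt(2) / 5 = 782.34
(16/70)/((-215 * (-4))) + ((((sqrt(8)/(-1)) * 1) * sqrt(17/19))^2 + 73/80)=18462443/2287600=8.07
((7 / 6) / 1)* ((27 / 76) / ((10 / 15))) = 189 / 304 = 0.62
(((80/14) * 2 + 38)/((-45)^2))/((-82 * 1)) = -173/581175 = -0.00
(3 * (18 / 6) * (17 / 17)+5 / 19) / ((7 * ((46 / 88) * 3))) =7744 / 9177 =0.84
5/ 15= 1/ 3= 0.33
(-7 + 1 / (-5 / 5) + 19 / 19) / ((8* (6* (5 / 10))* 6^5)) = -7 / 186624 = -0.00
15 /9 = 5 /3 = 1.67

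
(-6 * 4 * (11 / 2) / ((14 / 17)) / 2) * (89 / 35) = -49929 / 245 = -203.79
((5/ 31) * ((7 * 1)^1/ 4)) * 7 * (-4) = -245/ 31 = -7.90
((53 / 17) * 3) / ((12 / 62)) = 1643 / 34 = 48.32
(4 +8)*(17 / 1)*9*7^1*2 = 25704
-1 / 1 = -1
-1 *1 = -1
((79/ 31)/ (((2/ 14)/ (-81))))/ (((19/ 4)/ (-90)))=16125480/ 589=27377.72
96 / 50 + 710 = 17798 / 25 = 711.92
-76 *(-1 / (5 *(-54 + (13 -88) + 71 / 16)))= -1216 / 9965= -0.12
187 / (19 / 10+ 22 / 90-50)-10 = -59900 / 4307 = -13.91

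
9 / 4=2.25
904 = 904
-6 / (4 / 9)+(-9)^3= -1485 / 2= -742.50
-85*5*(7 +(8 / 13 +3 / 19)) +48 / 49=-39972144 / 12103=-3302.66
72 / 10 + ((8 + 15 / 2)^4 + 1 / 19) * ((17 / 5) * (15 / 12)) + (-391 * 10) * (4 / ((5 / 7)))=1358403871 / 6080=223421.69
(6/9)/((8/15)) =1.25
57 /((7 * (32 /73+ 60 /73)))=4161 /644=6.46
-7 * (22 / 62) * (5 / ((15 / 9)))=-231 / 31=-7.45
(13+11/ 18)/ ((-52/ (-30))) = 1225/ 156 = 7.85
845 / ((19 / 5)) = 4225 / 19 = 222.37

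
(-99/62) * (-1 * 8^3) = 25344/31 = 817.55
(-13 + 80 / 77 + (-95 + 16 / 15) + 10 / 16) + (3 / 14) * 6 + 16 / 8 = -942329 / 9240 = -101.98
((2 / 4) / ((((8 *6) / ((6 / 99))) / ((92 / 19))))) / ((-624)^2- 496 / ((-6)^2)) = 23 / 2929561360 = 0.00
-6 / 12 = -1 / 2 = -0.50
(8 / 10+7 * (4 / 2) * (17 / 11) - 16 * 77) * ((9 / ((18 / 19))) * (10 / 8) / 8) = -631997 / 352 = -1795.45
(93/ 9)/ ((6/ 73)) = 2263/ 18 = 125.72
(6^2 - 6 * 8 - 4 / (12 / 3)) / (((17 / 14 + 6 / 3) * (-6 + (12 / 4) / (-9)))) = 182 / 285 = 0.64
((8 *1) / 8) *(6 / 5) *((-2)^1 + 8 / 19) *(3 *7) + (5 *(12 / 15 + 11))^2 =65383 / 19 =3441.21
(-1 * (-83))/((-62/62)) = -83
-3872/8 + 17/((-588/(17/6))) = -1707841/3528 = -484.08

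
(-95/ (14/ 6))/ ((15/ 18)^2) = -2052/ 35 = -58.63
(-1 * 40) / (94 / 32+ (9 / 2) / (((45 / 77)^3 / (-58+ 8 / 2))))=240000 / 7286903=0.03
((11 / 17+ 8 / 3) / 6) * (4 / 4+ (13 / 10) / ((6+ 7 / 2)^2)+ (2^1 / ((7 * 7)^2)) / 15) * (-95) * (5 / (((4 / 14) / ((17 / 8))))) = -11145055675 / 5630688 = -1979.34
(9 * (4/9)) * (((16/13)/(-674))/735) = -0.00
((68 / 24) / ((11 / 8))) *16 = 32.97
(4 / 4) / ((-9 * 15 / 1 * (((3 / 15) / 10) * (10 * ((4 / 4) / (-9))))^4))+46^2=-28259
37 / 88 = 0.42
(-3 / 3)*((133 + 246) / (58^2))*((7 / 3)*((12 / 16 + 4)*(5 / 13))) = -252035 / 524784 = -0.48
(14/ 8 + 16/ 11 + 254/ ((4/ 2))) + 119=10965/ 44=249.20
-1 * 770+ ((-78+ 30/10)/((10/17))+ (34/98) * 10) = -894.03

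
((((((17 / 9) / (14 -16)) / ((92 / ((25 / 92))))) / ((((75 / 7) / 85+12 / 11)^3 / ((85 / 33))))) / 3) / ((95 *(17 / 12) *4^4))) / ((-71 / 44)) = 953252317325 / 39879405387793571328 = 0.00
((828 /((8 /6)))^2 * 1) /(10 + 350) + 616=67489 /40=1687.22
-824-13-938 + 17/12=-21283/12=-1773.58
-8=-8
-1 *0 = 0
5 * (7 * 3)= 105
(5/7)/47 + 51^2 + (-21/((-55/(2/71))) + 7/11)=3342472653/1284745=2601.66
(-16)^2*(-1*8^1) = -2048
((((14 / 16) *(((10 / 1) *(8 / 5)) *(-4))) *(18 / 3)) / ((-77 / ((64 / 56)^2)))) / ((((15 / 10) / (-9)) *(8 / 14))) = -4608 / 77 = -59.84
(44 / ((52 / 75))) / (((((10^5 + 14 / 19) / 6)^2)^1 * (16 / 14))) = 2084775 / 10429042578344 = 0.00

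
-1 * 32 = -32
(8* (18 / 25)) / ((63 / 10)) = 32 / 35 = 0.91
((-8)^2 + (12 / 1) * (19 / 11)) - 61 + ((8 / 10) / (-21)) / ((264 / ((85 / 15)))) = 44843 / 1890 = 23.73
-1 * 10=-10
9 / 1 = 9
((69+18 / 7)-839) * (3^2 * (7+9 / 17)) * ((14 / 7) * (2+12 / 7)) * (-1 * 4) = 75718656 / 49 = 1545278.69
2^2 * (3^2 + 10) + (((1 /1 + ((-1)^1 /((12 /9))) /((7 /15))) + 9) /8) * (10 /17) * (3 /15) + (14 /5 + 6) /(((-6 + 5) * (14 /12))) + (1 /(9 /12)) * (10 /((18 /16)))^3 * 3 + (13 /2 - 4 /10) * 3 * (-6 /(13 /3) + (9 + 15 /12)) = 54857007865 /18044208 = 3040.14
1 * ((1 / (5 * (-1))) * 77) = -77 / 5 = -15.40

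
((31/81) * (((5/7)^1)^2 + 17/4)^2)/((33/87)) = 86952179/3803184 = 22.86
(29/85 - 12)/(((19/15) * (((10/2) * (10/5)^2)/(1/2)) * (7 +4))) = -2973/142120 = -0.02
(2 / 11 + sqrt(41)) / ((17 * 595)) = 2 / 111265 + sqrt(41) / 10115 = 0.00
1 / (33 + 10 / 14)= 7 / 236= 0.03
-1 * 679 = -679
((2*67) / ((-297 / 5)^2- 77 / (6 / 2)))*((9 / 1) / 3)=15075 / 131351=0.11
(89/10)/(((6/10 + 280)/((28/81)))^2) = 174440/12914731449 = 0.00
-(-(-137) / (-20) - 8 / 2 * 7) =697 / 20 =34.85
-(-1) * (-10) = -10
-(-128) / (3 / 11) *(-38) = -53504 / 3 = -17834.67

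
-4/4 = -1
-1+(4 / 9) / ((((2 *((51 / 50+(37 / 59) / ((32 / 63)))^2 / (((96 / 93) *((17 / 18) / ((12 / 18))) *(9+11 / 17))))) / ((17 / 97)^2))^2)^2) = -86796243562154067458096953410076942961934378881732203603178495609 / 86796370854622676288791747644527638142147500069572203603178495609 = -1.00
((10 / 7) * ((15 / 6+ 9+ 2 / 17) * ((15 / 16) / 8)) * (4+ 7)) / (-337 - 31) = -325875 / 5605376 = -0.06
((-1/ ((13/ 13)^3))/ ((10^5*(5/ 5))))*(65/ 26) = -1/ 40000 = -0.00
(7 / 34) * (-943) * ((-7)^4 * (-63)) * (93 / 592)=92859296859 / 20128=4613438.83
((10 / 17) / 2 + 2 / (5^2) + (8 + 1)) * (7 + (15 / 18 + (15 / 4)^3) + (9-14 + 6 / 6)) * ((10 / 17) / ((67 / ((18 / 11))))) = 8113167 / 1064965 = 7.62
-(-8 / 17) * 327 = 2616 / 17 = 153.88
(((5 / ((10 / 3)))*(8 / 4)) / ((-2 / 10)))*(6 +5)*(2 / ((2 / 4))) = -660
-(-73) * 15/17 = 1095/17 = 64.41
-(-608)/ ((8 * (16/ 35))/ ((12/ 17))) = 1995/ 17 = 117.35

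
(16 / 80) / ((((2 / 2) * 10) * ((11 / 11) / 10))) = 1 / 5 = 0.20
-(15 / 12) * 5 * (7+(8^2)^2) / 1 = -102575 / 4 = -25643.75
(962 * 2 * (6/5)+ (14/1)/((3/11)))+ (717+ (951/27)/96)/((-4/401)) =-1201925921/17280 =-69555.90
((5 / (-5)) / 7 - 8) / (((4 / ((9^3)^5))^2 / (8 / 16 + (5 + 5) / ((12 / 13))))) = -13692344122894833735117101923923 / 56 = -244506145051693459555662500000.00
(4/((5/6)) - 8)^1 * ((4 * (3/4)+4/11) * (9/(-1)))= 96.87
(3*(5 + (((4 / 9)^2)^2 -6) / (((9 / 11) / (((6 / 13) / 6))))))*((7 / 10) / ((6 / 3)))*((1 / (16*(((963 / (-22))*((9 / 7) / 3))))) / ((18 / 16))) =-367379705 / 26612439516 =-0.01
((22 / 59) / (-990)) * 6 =-2 / 885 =-0.00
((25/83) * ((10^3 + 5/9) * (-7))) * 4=-6303500/747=-8438.42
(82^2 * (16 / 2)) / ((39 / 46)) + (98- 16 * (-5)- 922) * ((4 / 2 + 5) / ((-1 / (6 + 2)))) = 4099328 / 39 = 105110.97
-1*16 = -16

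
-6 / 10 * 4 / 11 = -12 / 55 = -0.22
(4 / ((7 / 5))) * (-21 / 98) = -30 / 49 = -0.61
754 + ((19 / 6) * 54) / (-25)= 18679 / 25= 747.16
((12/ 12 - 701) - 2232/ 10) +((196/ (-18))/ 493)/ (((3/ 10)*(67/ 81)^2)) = -10216754132/ 11065385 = -923.31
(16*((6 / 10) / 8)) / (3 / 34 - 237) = -68 / 13425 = -0.01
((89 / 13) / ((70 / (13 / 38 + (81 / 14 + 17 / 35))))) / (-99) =-65237 / 9984975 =-0.01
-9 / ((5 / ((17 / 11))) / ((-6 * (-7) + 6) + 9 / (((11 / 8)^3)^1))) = -10479888 / 73205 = -143.16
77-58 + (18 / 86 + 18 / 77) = 64376 / 3311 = 19.44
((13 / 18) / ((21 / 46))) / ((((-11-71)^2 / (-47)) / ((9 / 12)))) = -0.01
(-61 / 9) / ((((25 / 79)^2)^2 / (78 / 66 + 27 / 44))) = -187700440339 / 154687500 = -1213.42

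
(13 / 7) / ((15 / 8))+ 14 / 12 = 151 / 70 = 2.16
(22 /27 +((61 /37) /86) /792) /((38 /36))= 6160535 /7980456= 0.77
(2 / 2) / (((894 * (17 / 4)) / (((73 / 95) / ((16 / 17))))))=73 / 339720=0.00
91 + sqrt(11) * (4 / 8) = sqrt(11) / 2 + 91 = 92.66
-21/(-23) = 21/23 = 0.91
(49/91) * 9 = 63/13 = 4.85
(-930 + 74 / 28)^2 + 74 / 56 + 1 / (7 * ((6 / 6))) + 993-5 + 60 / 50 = 210940574 / 245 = 860981.93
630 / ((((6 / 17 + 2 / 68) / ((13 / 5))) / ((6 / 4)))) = 6426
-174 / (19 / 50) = -457.89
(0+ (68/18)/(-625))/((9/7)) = -238/50625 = -0.00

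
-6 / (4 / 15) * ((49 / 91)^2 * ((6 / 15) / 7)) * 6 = -378 / 169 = -2.24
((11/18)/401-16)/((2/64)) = -1847632/3609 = -511.95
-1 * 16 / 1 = -16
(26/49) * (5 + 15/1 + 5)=650/49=13.27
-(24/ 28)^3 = -216/ 343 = -0.63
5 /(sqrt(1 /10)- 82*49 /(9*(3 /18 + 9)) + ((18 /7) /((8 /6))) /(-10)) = -5218266900 /51028223761- 10672200*sqrt(10) /51028223761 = -0.10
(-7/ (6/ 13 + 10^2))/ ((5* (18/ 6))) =-91/ 19590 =-0.00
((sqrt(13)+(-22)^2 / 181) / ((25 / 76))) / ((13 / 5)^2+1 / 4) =2.72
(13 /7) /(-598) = -1 /322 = -0.00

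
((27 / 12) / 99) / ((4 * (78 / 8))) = 1 / 1716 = 0.00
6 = 6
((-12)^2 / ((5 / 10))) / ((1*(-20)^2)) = 18 / 25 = 0.72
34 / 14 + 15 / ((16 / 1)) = 377 / 112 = 3.37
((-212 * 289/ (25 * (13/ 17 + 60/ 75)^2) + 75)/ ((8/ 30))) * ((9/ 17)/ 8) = -2211269895/ 9622816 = -229.79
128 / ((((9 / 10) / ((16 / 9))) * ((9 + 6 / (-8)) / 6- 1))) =163840 / 243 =674.24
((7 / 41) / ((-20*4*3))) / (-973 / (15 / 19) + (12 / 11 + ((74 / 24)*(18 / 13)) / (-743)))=743743 / 1287397245128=0.00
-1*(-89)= 89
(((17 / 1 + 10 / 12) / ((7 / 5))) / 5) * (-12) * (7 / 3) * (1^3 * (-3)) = 214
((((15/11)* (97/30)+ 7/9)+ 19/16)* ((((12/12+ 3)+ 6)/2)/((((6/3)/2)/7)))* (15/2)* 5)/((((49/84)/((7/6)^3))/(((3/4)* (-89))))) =-38528889875/25344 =-1520237.13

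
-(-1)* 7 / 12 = 7 / 12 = 0.58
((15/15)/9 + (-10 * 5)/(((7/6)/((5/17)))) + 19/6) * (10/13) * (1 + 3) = -399580/13923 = -28.70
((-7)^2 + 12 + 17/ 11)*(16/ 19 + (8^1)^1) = 115584/ 209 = 553.03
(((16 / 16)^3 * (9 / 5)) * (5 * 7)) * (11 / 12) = 231 / 4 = 57.75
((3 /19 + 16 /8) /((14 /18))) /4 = 369 /532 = 0.69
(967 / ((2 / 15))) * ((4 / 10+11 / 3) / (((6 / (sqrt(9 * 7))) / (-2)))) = -58987 * sqrt(7) / 2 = -78032.47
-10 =-10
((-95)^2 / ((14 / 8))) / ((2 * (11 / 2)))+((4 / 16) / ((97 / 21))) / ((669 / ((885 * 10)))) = 1564143275 / 3331174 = 469.55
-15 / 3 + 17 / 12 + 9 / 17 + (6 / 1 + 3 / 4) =377 / 102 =3.70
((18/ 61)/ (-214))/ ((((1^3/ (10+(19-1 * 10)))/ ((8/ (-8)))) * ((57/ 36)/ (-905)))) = -97740/ 6527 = -14.97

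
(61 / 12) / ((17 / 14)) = 427 / 102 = 4.19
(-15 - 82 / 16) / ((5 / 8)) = -32.20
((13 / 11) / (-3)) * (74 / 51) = -962 / 1683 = -0.57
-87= -87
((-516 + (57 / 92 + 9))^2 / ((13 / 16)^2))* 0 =0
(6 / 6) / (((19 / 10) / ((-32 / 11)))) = -320 / 209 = -1.53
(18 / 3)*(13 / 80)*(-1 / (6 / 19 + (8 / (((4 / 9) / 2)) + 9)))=-247 / 11480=-0.02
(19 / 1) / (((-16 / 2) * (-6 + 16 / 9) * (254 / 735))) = 6615 / 4064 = 1.63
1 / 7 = 0.14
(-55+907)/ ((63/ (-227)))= -64468/ 21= -3069.90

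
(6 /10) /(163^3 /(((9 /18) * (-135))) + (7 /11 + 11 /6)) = -1782 /190545533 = -0.00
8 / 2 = 4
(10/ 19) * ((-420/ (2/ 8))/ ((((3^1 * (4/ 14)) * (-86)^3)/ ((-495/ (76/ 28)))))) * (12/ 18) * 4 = -22638000/ 28702027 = -0.79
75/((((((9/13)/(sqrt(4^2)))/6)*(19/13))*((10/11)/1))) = 37180/19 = 1956.84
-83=-83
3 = 3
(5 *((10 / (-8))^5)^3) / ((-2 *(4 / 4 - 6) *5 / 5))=-30517578125 / 2147483648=-14.21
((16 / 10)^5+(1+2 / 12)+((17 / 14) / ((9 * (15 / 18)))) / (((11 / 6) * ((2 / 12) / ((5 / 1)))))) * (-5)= -71.51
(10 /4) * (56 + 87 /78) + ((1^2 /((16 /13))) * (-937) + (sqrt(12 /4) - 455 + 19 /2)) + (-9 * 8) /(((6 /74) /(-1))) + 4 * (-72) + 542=sqrt(3) + 16219 /208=79.71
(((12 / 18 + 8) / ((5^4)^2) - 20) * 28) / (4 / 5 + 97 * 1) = -656249272 / 114609375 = -5.73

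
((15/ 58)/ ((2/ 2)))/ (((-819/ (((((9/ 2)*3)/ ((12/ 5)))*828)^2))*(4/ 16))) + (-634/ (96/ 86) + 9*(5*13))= -1734305149/ 63336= -27382.61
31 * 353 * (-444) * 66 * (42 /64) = -841768389 /4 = -210442097.25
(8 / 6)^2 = 16 / 9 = 1.78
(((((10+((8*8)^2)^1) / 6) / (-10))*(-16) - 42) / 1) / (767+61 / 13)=102661 / 75240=1.36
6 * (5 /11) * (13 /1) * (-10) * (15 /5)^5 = -947700 /11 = -86154.55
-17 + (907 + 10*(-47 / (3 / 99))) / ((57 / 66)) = -321589 / 19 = -16925.74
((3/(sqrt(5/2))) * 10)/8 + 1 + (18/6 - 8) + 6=2 + 3 * sqrt(10)/4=4.37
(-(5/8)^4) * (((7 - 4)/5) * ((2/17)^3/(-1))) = 375/2515456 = 0.00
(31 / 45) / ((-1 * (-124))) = 1 / 180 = 0.01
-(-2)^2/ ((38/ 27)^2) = -729/ 361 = -2.02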